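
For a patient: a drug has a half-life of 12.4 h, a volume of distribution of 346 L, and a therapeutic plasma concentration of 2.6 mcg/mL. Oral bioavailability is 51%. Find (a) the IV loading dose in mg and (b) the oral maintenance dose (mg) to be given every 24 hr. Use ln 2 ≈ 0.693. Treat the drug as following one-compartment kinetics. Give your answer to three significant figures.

LD = Vd × C = 346.0 × 2.6 = 899.6 mg
CL = 0.693 × Vd / t½ = 0.693 × 346.0 / 12.4 = 19.34 L/h
D = CL × Css × τ / F = 19.34 × 2.6 × 24 / 0.51 = 2366 mg

(a) 900 mg; (b) 2370 mg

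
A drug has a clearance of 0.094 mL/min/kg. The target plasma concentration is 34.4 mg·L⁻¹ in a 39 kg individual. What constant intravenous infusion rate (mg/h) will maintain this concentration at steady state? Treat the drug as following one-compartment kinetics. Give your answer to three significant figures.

7.57 mg/h

CL = 0.094 mL/min/kg × 39 kg = 3.666 mL/min = 3.666 × 60/1000 = 0.2200 L/h
R₀ = 0.2200 × 34.4 = 7.568 mg/h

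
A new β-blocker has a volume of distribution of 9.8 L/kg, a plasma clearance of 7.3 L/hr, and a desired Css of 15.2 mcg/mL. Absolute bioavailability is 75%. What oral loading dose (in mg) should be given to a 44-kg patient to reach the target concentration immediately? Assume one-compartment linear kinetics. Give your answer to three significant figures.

Total Vd = 9.8 × 44 = 431.2 L
LD = Vd × C / F = 431.2 × 15.20 / 0.75 = 8739 mg

8740 mg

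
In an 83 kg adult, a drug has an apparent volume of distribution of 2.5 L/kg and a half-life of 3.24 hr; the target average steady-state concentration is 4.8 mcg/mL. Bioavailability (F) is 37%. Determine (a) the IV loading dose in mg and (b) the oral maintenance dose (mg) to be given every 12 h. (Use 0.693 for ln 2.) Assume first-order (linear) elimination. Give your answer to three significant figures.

Vd(total) = 83 kg × 2.5 L/kg = 207.5 L
LD = Vd × C = 207.5 × 4.8 = 996.0 mg
CL = 0.693 × Vd / t½ = 0.693 × 207.5 / 3.24 = 44.38 L/h
D = CL × Css × τ / F = 44.38 × 4.8 × 12 / 0.37 = 6909 mg

(a) 996 mg; (b) 6910 mg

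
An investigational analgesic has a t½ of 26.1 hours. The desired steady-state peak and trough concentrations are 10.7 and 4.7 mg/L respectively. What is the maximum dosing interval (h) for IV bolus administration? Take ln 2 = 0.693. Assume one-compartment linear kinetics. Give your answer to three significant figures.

k = 0.693 / t½ = 0.693 / 26.1 = 0.02655 h⁻¹
Between IV bolus doses, concentration decays as C = C₀·e^(−kτ), so C_peak/C_trough = e^(kτ).
τ_max = ln(C_peak/C_trough) / k = ln(10.7/4.7) / 0.02655 = 0.8227 / 0.02655 = 30.99 h

31.0 h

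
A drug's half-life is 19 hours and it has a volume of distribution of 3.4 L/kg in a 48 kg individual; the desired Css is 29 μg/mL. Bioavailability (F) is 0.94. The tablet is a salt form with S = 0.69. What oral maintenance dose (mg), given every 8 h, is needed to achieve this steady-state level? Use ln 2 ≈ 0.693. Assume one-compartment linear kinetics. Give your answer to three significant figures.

2130 mg

Vd(total) = 48 kg × 3.4 L/kg = 163.2 L
k = 0.693/19 = 0.03647 h⁻¹, so CL = k·Vd = 0.03647 × 163.2 = 5.952 L/h
D = CL × Css × τ / F / S = 5.952 × 29 × 8 / 0.94 / 0.69 = 2129 mg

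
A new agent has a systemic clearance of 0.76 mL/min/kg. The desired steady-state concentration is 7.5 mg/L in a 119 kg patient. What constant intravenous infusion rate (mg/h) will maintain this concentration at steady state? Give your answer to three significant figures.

40.7 mg/h

CL = 0.76 mL/min/kg × 119 kg = 90.44 mL/min = 90.44 × 60/1000 = 5.426 L/h
At steady state, infusion rate equals elimination rate: rate in = CL × Css.
R₀ = 5.426 × 7.5 = 40.70 mg/h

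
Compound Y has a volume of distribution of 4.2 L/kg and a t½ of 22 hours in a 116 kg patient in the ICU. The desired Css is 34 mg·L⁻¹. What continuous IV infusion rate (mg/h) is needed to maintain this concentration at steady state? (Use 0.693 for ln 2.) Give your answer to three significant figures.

Total Vd = 4.2 × 116 = 487.2 L
CL = 0.693 × Vd / t½ = 0.693 × 487.2 / 22 = 15.35 L/h
Infusion rate = CL × Css = 15.35 × 34 = 521.9 mg/h

522 mg/h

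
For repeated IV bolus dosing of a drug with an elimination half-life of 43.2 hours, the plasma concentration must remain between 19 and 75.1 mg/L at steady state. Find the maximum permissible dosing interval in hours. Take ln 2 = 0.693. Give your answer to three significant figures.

k = 0.693 / t½ = 0.693 / 43.2 = 0.01604 h⁻¹
Between IV bolus doses, concentration decays as C = C₀·e^(−kτ), so C_peak/C_trough = e^(kτ).
τ_max = ln(C_peak/C_trough) / k = ln(75.1/19) / 0.01604 = 1.374 / 0.01604 = 85.66 h

85.7 h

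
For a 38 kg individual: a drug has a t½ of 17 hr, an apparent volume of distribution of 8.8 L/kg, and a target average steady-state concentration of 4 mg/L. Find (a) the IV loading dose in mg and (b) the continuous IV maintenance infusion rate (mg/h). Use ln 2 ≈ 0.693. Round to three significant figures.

Vd = 8.8 L/kg × 38 kg = 334.4 L
LD = Vd × C = 334.4 × 4 = 1338 mg
CL = 0.693 × Vd / t½ = 0.693 × 334.4 / 17 = 13.63 L/h
Infusion rate = CL × Css = 13.63 × 4 = 54.52 mg/h

(a) 1340 mg; (b) 54.5 mg/h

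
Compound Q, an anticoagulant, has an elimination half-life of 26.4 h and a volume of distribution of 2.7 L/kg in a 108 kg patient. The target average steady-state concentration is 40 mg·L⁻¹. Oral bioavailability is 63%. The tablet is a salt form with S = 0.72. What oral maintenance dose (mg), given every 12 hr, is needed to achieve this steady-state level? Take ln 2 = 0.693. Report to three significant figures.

Total Vd = 2.7 × 108 = 291.6 L
k = 0.693/26.4 = 0.02625 h⁻¹, so CL = k·Vd = 0.02625 × 291.6 = 7.655 L/h
D = CL × Css × τ / F / S = 7.655 × 40 × 12 / 0.63 / 0.72 = 8101 mg

8100 mg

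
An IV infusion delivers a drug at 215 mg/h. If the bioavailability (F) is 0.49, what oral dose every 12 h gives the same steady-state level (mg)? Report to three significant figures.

To maintain the same Css, the systemic dosing rate must be unchanged: F·D/τ = infusion rate.
D = rate × τ / F = 215 × 12 / 0.49 = 5265 mg

5270 mg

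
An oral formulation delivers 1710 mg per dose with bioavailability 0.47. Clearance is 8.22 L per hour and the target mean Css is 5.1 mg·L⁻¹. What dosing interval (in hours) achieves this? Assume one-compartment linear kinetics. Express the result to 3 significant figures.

F·D/τ = CL·Css → τ = F·D / (CL·Css).
τ = 0.47 × 1710 / (8.22 × 5.1) = 19.17 h

19.2 h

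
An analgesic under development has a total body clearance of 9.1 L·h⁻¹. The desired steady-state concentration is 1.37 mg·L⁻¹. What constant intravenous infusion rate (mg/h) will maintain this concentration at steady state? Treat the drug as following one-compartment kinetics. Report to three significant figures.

12.5 mg/h

Infusion rate = CL · Css = 9.100 L/h × 1.37 mg/L = 12.47 mg/h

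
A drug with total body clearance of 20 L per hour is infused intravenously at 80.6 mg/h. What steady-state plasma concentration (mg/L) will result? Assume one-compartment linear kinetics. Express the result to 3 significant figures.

4.03 mg/L

Css = rate / CL = 80.6 / 20.00 = 4.030 mg/L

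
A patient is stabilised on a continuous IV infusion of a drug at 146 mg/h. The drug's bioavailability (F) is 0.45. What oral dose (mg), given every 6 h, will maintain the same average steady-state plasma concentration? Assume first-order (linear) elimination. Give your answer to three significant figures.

To maintain the same Css, the systemic dosing rate must be unchanged: F·D/τ = infusion rate.
D = rate × τ / F = 146 × 6 / 0.45 = 1947 mg

1950 mg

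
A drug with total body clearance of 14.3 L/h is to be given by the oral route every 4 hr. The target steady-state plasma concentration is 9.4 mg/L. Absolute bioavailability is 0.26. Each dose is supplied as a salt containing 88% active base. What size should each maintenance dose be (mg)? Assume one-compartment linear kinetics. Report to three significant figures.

2350 mg

D = CL × Css × τ / F / S = 14.30 × 9.4 × 4 / 0.26 / 0.88 = 2350 mg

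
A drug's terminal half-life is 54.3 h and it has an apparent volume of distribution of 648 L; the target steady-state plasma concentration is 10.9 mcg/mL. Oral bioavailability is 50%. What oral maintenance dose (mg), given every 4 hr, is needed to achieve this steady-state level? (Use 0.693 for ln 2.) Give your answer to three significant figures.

CL = ln 2 · Vd / t½ = 0.693 × 648.0 / 54.3 = 8.270 L/h
D = CL × Css × τ / F = 8.270 × 10.9 × 4 / 0.5 = 721.1 mg

721 mg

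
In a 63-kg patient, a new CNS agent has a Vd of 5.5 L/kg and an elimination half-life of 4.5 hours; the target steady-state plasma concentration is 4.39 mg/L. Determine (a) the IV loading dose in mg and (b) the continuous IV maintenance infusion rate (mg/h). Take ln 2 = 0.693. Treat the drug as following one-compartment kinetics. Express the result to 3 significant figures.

(a) 1520 mg; (b) 234 mg/h

Vd = 5.5 L/kg × 63 kg = 346.5 L
LD = Vd × C = 346.5 × 4.39 = 1521 mg
CL = 0.693 × Vd / t½ = 0.693 × 346.5 / 4.5 = 53.36 L/h
Infusion rate = CL × Css = 53.36 × 4.39 = 234.3 mg/h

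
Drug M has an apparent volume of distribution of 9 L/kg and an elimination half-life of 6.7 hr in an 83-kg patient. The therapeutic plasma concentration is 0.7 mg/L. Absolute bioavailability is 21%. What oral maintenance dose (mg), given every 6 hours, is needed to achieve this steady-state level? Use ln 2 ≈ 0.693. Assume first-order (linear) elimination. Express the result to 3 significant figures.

Total Vd = 9 × 83 = 747.0 L
CL = 0.693 × Vd / t½ = 0.693 × 747.0 / 6.7 = 77.26 L/h
D = CL × Css × τ / F = 77.26 × 0.7 × 6 / 0.21 = 1545 mg

1550 mg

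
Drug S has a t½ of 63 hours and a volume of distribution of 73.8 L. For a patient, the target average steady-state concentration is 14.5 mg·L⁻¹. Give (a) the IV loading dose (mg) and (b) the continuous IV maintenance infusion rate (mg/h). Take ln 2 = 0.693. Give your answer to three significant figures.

(a) 1070 mg; (b) 11.8 mg/h

LD = Vd × C = 73.80 × 14.5 = 1070 mg
CL = 0.693 × Vd / t½ = 0.693 × 73.80 / 63 = 0.8118 L/h
Infusion rate = CL × Css = 0.8118 × 14.5 = 11.77 mg/h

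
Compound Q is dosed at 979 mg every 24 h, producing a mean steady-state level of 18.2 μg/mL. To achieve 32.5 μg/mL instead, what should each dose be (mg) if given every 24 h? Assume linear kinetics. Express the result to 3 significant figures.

1750 mg

With linear kinetics, Css is proportional to dose rate (D/τ) at fixed clearance.
D₂ = D₁ × (Css,target / Css,current) = 979 × 32.5/18.2 = 1748 mg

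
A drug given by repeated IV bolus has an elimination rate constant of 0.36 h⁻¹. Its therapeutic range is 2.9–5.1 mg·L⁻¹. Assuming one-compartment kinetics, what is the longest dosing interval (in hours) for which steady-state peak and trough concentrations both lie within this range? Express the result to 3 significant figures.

1.57 h

Between IV bolus doses, concentration decays as C = C₀·e^(−kτ), so C_peak/C_trough = e^(kτ).
τ_max = ln(C_peak/C_trough) / k = ln(5.1/2.9) / 0.3600 = 0.5645 / 0.3600 = 1.568 h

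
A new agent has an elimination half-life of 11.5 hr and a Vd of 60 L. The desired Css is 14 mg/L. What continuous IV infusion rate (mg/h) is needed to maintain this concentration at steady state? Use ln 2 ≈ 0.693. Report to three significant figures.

50.6 mg/h

k = 0.693/11.5 = 0.06026 h⁻¹, so CL = k·Vd = 0.06026 × 60.00 = 3.616 L/h
Infusion rate = CL × Css = 3.616 × 14 = 50.62 mg/h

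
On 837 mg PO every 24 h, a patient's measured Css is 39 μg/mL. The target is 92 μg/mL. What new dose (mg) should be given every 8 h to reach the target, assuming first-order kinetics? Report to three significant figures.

658 mg

For first-order elimination, Css ∝ F·D/(CL·τ); F and CL are unchanged, so Css ∝ D/τ.
D₂ = D₁ × (Css,target / Css,current) × (τ₂/τ₁) = 837 × (92/39) × (8/24) = 658.2 mg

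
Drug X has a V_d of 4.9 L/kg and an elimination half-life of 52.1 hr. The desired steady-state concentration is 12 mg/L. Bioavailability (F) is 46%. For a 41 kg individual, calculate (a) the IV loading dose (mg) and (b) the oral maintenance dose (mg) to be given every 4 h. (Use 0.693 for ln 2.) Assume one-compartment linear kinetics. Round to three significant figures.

(a) 2410 mg; (b) 279 mg

Vd = 4.9 L/kg × 41 kg = 200.9 L
LD = Vd × C = 200.9 × 12 = 2411 mg
CL = 0.693 × Vd / t½ = 0.693 × 200.9 / 52.1 = 2.672 L/h
D = CL × Css × τ / F = 2.672 × 12 × 4 / 0.46 = 278.8 mg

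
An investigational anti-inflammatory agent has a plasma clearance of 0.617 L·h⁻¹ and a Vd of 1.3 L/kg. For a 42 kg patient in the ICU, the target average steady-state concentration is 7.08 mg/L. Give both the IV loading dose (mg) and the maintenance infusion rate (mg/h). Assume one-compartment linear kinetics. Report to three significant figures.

(a) 387 mg; (b) 4.37 mg/h

Vd(total) = 42 kg × 1.3 L/kg = 54.60 L
Loading dose = Vd × C = 54.60 × 7.08 = 386.6 mg
Maintenance infusion rate = CL × Css = 0.6170 × 7.08 = 4.368 mg/h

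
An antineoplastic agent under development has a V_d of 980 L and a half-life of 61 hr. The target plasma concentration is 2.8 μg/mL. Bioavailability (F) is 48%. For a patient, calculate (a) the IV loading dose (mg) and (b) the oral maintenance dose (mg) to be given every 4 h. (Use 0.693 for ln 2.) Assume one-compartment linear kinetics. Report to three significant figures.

LD = Vd × C = 980.0 × 2.8 = 2744 mg
CL = 0.693 × Vd / t½ = 0.693 × 980.0 / 61 = 11.13 L/h
D = CL × Css × τ / F = 11.13 × 2.8 × 4 / 0.48 = 259.7 mg

(a) 2740 mg; (b) 260 mg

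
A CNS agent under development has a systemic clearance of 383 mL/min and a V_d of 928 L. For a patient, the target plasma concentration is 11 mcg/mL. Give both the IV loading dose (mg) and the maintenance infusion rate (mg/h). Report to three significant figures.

Loading dose = Vd × C = 928.0 × 11 = 10210 mg
CL = 383 mL/min = 383 × 0.06 = 22.98 L/h
Infusion rate = 22.98 L/h × 11 mg/L = 252.8 mg/h

(a) 10200 mg; (b) 253 mg/h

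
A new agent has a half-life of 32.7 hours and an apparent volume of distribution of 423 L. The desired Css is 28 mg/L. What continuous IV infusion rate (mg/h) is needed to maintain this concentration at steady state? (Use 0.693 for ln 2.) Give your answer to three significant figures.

251 mg/h

CL = 0.693 × Vd / t½ = 0.693 × 423.0 / 32.7 = 8.964 L/h
Infusion rate = CL × Css = 8.964 × 28 = 251.0 mg/h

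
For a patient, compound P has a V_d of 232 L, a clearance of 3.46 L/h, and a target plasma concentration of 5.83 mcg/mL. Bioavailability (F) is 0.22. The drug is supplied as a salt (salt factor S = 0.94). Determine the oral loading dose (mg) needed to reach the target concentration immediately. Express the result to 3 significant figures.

6540 mg

LD = Vd × C / F / S = 232.0 × 5.830 / 0.22 / 0.94 = 6540 mg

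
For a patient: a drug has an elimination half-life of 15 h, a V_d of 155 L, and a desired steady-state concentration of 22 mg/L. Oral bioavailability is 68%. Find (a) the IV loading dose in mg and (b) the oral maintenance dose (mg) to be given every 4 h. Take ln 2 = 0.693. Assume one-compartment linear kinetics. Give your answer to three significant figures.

LD = Vd × C = 155.0 × 22 = 3410 mg
CL = 0.693 × Vd / t½ = 0.693 × 155.0 / 15 = 7.161 L/h
D = CL × Css × τ / F = 7.161 × 22 × 4 / 0.68 = 926.7 mg

(a) 3410 mg; (b) 927 mg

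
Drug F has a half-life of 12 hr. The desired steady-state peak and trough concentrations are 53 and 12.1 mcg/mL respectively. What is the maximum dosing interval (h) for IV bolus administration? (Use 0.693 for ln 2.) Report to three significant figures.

k = 0.693 / t½ = 0.693 / 12 = 0.05775 h⁻¹
Between IV bolus doses, concentration decays as C = C₀·e^(−kτ), so C_peak/C_trough = e^(kτ).
τ_max = ln(C_peak/C_trough) / k = ln(53/12.1) / 0.05775 = 1.477 / 0.05775 = 25.58 h

25.6 h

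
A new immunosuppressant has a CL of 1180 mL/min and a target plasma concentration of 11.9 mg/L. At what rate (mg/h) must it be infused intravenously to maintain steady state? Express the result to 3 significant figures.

CL = 1180 mL/min × 60/1000 = 70.80 L/h
At steady state, infusion rate equals elimination rate: rate in = CL × Css.
R₀ = 70.80 × 11.9 = 842.5 mg/h

843 mg/h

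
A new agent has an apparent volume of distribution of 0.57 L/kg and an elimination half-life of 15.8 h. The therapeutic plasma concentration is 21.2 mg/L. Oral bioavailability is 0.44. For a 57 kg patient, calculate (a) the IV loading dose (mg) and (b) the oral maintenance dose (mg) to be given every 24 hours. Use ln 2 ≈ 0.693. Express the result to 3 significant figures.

(a) 689 mg; (b) 1650 mg

Vd = 0.57 L/kg × 57 kg = 32.49 L
LD = Vd × C = 32.49 × 21.2 = 688.8 mg
CL = 0.693 × Vd / t½ = 0.693 × 32.49 / 15.8 = 1.425 L/h
D = CL × Css × τ / F = 1.425 × 21.2 × 24 / 0.44 = 1648 mg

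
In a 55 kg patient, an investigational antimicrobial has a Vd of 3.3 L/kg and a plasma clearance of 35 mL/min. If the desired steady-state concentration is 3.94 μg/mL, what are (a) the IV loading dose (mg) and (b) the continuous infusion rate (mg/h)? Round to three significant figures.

Vd(total) = 55 kg × 3.3 L/kg = 181.5 L
Loading: fill Vd to C_target → 181.5 L × 3.94 mg/L = 715.1 mg
Convert clearance: 35 mL/min × 60 min/h ÷ 1000 mL/L = 2.100 L/h
Infusion rate = 2.100 L/h × 3.94 mg/L = 8.274 mg/h

(a) 715 mg; (b) 8.27 mg/h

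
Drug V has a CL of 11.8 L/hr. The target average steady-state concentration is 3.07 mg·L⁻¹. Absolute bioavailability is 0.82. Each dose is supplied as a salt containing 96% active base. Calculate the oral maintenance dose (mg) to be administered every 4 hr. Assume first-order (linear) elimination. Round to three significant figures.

184 mg

D = CL × Css × τ / F / S = 11.80 × 3.07 × 4 / 0.82 / 0.96 = 184.1 mg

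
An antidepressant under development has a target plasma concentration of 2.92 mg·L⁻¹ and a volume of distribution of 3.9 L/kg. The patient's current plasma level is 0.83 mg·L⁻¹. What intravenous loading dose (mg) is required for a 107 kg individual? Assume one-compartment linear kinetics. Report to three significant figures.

872 mg

Vd(total) = 107 kg × 3.9 L/kg = 417.3 L
Concentration deficit ΔC = 2.92 − 0.83 = 2.090 mg/L
LD = Vd × ΔC = 417.3 × 2.090 = 872.2 mg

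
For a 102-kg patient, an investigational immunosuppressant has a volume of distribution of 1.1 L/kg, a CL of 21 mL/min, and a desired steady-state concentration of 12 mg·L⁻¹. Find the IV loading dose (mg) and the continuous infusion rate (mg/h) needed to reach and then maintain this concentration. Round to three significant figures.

(a) 1350 mg; (b) 15.1 mg/h

Vd(total) = 102 kg × 1.1 L/kg = 112.2 L
Loading: fill Vd to C_target → 112.2 L × 12 mg/L = 1346 mg
CL = 21 mL/min = 21 × 0.06 = 1.260 L/h
Maintenance infusion rate = CL × Css = 1.260 × 12 = 15.12 mg/h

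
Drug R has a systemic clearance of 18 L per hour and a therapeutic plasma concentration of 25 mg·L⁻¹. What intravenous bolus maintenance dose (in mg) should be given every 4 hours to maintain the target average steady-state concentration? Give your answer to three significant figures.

D = CL × Css × τ = 18.00 × 25 × 4 = 1800 mg

1800 mg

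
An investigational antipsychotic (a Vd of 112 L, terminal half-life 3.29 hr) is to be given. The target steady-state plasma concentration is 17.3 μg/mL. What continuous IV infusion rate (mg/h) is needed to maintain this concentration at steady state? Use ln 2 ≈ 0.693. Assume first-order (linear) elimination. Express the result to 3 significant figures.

408 mg/h

CL = 0.693 × Vd / t½ = 0.693 × 112.0 / 3.29 = 23.59 L/h
Infusion rate = CL × Css = 23.59 × 17.3 = 408.1 mg/h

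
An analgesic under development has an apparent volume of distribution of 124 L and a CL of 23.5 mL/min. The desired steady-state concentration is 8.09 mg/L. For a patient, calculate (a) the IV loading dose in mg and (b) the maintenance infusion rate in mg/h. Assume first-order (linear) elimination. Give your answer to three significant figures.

LD = Vd · C_target = 124.0 × 8.09 = 1003 mg
CL = 23.5 mL/min × 60/1000 = 1.410 L/h
Maintenance: replace elimination → rate = CL × Css = 1.410 × 8.09 = 11.41 mg/h

(a) 1000 mg; (b) 11.4 mg/h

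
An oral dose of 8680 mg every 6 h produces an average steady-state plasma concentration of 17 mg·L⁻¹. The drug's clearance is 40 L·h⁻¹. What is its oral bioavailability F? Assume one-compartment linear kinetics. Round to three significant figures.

F·D/τ = CL·Css at steady state → F = CL·Css·τ / D.
F = 40 × 17 × 6 / 8680 = 0.470

0.470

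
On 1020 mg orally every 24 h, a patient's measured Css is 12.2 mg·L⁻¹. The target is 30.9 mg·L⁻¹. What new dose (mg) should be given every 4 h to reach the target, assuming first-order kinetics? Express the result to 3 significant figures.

With linear kinetics, Css is proportional to dose rate (D/τ) at fixed clearance.
D₂ = D₁ × (Css,target / Css,current) × (τ₂/τ₁) = 1020 × (30.9/12.2) × (4/24) = 430.6 mg

431 mg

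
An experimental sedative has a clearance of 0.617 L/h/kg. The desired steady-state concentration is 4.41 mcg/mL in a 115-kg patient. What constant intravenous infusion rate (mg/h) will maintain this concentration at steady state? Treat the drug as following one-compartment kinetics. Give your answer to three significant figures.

313 mg/h

CL = 0.617 L/h/kg × 115 kg = 70.96 L/h
At steady state, infusion rate equals elimination rate: rate in = CL × Css.
Rate = CL × Css = 70.96 × 4.41 = 312.9 mg/h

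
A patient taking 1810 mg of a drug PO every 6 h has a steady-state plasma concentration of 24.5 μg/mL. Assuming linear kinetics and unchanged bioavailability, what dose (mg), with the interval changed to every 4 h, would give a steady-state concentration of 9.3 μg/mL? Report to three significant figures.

For first-order elimination, Css ∝ F·D/(CL·τ); F and CL are unchanged, so Css ∝ D/τ.
D₂ = D₁ × (Css,target / Css,current) × (τ₂/τ₁) = 1810 × (9.3/24.5) × (4/6) = 458.0 mg

458 mg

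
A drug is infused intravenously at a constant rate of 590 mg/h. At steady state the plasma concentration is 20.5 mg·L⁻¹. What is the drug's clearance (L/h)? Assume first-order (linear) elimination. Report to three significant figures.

28.8 L/h

At steady state, infusion rate = CL × Css, so CL = rate / Css.
CL = 590 / 20.5 = 28.78 L/h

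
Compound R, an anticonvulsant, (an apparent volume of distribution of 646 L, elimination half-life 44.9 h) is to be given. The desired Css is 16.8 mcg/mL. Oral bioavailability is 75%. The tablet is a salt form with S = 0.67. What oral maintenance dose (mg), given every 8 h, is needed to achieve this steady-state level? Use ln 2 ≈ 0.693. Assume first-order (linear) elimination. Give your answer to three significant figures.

k = 0.693/44.9 = 0.01543 h⁻¹, so CL = k·Vd = 0.01543 × 646.0 = 9.968 L/h
D = CL × Css × τ / F / S = 9.968 × 16.8 × 8 / 0.75 / 0.67 = 2666 mg

2670 mg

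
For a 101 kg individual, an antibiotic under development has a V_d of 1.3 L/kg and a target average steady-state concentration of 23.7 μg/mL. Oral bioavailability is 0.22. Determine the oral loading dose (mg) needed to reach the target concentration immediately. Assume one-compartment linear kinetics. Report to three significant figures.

Vd = 1.3 L/kg × 101 kg = 131.3 L
LD = Vd × C / F = 131.3 × 23.70 / 0.22 = 14140 mg

14100 mg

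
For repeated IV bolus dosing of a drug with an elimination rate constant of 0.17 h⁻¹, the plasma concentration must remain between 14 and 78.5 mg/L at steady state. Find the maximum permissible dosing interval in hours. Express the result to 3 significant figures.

Between IV bolus doses, concentration decays as C = C₀·e^(−kτ), so C_peak/C_trough = e^(kτ).
τ_max = ln(C_peak/C_trough) / k = ln(78.5/14) / 0.1700 = 1.724 / 0.1700 = 10.14 h

10.1 h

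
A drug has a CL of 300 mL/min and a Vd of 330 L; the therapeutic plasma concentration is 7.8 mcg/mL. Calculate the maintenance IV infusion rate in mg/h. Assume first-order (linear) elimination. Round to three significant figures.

140 mg/h

Convert clearance: 300 mL/min × 60 min/h ÷ 1000 mL/L = 18.00 L/h
Rate = CL × Css = 18.00 × 7.8 = 140.4 mg/h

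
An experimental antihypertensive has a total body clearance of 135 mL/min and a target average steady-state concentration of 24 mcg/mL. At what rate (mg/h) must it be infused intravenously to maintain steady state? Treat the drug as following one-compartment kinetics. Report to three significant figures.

CL = 135 mL/min × 60/1000 = 8.100 L/h
At steady state, infusion rate equals elimination rate: rate in = CL × Css.
Rate = CL × Css = 8.100 × 24 = 194.4 mg/h

194 mg/h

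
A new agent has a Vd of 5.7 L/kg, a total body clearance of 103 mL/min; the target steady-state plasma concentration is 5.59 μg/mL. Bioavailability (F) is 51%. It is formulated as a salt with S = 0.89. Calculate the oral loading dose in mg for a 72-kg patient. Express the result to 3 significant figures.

5050 mg

Vd(total) = 72 kg × 5.7 L/kg = 410.4 L
LD = Vd × C / F / S = 410.4 × 5.590 / 0.51 / 0.89 = 5054 mg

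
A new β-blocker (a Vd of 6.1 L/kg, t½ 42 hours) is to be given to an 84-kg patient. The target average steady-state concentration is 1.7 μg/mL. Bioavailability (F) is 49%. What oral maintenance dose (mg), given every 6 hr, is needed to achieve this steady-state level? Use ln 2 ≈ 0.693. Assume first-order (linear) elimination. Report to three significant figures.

Total Vd = 6.1 × 84 = 512.4 L
CL = 0.693 × Vd / t½ = 0.693 × 512.4 / 42 = 8.455 L/h
D = CL × Css × τ / F = 8.455 × 1.7 × 6 / 0.49 = 176.0 mg

176 mg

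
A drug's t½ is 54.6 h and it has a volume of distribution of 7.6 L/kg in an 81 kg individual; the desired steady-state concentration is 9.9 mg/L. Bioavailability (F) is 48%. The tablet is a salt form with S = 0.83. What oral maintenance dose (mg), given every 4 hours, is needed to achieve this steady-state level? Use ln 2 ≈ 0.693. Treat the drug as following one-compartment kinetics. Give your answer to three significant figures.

Total Vd = 7.6 × 81 = 615.6 L
CL = ln 2 · Vd / t½ = 0.693 × 615.6 / 54.6 = 7.813 L/h
D = CL × Css × τ / F / S = 7.813 × 9.9 × 4 / 0.48 / 0.83 = 776.6 mg

777 mg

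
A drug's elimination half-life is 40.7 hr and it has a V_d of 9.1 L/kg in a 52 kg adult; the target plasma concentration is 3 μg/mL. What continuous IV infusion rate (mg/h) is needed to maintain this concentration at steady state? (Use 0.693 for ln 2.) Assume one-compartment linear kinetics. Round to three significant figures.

24.2 mg/h

Total Vd = 9.1 × 52 = 473.2 L
k = 0.693/40.7 = 0.01703 h⁻¹, so CL = k·Vd = 0.01703 × 473.2 = 8.059 L/h
Infusion rate = CL × Css = 8.059 × 3 = 24.18 mg/h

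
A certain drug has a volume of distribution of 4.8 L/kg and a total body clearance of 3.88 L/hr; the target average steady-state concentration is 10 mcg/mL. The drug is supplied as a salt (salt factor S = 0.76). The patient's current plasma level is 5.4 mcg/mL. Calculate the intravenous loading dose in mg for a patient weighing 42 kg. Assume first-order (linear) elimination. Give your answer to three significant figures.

Vd = 4.8 L/kg × 42 kg = 201.6 L
Concentration deficit ΔC = 10 − 5.4 = 4.600 mg/L
LD = Vd × ΔC / S = 201.6 × 4.600 / 0.76 = 1220 mg

1220 mg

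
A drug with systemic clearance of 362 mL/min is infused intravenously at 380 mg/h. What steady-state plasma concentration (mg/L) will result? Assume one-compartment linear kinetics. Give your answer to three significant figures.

17.5 mg/L

Convert clearance: 362 mL/min × 60 min/h ÷ 1000 mL/L = 21.72 L/h
Css = rate / CL = 380 / 21.72 = 17.50 mg/L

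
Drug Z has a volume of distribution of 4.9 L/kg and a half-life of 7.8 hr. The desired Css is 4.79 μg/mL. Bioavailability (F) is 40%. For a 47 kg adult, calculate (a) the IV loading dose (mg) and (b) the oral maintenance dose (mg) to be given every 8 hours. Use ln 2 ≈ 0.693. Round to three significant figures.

(a) 1100 mg; (b) 1960 mg

Vd = 4.9 L/kg × 47 kg = 230.3 L
LD = Vd × C = 230.3 × 4.79 = 1103 mg
CL = 0.693 × Vd / t½ = 0.693 × 230.3 / 7.8 = 20.46 L/h
D = CL × Css × τ / F = 20.46 × 4.79 × 8 / 0.4 = 1960 mg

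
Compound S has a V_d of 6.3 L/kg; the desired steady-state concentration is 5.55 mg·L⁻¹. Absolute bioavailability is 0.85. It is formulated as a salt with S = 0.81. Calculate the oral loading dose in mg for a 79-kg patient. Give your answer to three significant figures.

4010 mg

Vd(total) = 79 kg × 6.3 L/kg = 497.7 L
The loading dose fills Vd to the target concentration.
LD = Vd × C / F / S = 497.7 × 5.550 / 0.85 / 0.81 = 4012 mg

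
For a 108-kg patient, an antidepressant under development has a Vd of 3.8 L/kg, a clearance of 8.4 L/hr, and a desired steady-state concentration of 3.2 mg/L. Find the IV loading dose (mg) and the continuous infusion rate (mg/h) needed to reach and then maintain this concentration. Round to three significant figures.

(a) 1310 mg; (b) 26.9 mg/h

Vd(total) = 108 kg × 3.8 L/kg = 410.4 L
Loading dose = Vd × C = 410.4 × 3.2 = 1313 mg
Maintenance: replace elimination → rate = CL × Css = 8.400 × 3.2 = 26.88 mg/h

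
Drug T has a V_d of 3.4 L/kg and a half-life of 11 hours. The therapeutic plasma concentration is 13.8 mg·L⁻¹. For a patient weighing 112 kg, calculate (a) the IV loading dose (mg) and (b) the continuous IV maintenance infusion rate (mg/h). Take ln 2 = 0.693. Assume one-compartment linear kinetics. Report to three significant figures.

(a) 5260 mg; (b) 331 mg/h

Vd(total) = 112 kg × 3.4 L/kg = 380.8 L
LD = Vd × C = 380.8 × 13.8 = 5255 mg
CL = 0.693 × Vd / t½ = 0.693 × 380.8 / 11 = 23.99 L/h
Infusion rate = CL × Css = 23.99 × 13.8 = 331.1 mg/h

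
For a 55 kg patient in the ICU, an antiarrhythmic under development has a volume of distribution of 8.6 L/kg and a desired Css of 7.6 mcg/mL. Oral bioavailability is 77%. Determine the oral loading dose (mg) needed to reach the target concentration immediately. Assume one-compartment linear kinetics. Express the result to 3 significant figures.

Total Vd = 8.6 × 55 = 473.0 L
The loading dose fills Vd to the target concentration.
LD = Vd × C / F = 473.0 × 7.600 / 0.77 = 4669 mg

4670 mg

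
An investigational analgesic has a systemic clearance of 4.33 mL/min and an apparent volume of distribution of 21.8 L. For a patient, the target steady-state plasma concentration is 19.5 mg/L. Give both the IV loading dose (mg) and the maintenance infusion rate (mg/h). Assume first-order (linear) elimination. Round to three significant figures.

(a) 425 mg; (b) 5.07 mg/h

Loading dose = Vd × C = 21.80 × 19.5 = 425.1 mg
CL = 4.33 mL/min = 4.33 × 0.06 = 0.2598 L/h
Infusion rate = 0.2598 L/h × 19.5 mg/L = 5.066 mg/h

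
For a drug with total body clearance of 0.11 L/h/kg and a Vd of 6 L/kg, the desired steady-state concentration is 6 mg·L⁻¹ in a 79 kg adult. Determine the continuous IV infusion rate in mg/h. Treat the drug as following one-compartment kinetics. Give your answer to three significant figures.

CL = 0.11 L/h/kg × 79 kg = 8.690 L/h
Maintenance depends on clearance, not Vd — rate in must match rate out.
R₀ = 8.690 × 6 = 52.14 mg/h

52.1 mg/h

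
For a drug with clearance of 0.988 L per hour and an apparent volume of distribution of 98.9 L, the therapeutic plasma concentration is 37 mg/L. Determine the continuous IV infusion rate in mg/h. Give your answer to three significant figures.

36.6 mg/h

Infusion rate = CL · Css = 0.9880 L/h × 37 mg/L = 36.56 mg/h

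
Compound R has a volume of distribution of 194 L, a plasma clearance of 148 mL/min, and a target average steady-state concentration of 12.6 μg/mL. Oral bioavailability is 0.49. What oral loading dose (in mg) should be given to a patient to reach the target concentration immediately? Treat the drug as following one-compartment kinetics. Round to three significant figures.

4990 mg

Loading dose depends on Vd (not clearance): it fills the distribution volume.
LD = Vd × C / F = 194.0 × 12.60 / 0.49 = 4989 mg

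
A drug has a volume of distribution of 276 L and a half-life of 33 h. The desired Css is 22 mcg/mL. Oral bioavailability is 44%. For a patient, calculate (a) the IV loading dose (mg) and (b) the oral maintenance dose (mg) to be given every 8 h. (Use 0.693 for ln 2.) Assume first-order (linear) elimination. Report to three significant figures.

(a) 6070 mg; (b) 2320 mg

LD = Vd × C = 276.0 × 22 = 6072 mg
CL = 0.693 × Vd / t½ = 0.693 × 276.0 / 33 = 5.796 L/h
D = CL × Css × τ / F = 5.796 × 22 × 8 / 0.44 = 2318 mg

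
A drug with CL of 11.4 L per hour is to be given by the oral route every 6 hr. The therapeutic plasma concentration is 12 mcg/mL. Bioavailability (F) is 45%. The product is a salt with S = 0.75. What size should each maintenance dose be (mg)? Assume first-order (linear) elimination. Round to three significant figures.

D = CL × Css × τ / F / S = 11.40 × 12 × 6 / 0.45 / 0.75 = 2432 mg

2430 mg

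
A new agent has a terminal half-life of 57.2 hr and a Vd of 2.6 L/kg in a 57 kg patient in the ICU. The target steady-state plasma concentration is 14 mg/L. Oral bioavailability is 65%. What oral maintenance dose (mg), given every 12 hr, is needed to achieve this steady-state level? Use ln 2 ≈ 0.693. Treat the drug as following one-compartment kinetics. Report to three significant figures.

Vd(total) = 57 kg × 2.6 L/kg = 148.2 L
CL = 0.693 × Vd / t½ = 0.693 × 148.2 / 57.2 = 1.796 L/h
D = CL × Css × τ / F = 1.796 × 14 × 12 / 0.65 = 464.2 mg

464 mg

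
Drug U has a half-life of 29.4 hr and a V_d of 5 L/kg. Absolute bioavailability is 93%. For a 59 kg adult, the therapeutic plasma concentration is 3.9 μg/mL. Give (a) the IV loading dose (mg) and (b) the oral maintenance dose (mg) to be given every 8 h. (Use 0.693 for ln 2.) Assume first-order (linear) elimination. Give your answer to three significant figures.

(a) 1150 mg; (b) 233 mg

Vd(total) = 59 kg × 5 L/kg = 295.0 L
LD = Vd × C = 295.0 × 3.9 = 1151 mg
CL = 0.693 × Vd / t½ = 0.693 × 295.0 / 29.4 = 6.954 L/h
D = CL × Css × τ / F = 6.954 × 3.9 × 8 / 0.93 = 233.3 mg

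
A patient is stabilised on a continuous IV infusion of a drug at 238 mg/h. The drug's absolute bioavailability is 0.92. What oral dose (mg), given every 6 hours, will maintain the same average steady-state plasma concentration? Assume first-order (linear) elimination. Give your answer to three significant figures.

To maintain the same Css, the systemic dosing rate must be unchanged: F·D/τ = infusion rate.
D = rate × τ / F = 238 × 6 / 0.92 = 1552 mg

1550 mg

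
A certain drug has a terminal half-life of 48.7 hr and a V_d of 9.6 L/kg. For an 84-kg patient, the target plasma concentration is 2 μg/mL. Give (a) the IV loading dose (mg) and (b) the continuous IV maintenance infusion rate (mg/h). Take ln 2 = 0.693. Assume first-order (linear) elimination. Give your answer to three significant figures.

Vd = 9.6 L/kg × 84 kg = 806.4 L
LD = Vd × C = 806.4 × 2 = 1613 mg
CL = 0.693 × Vd / t½ = 0.693 × 806.4 / 48.7 = 11.48 L/h
Infusion rate = CL × Css = 11.48 × 2 = 22.96 mg/h

(a) 1610 mg; (b) 23.0 mg/h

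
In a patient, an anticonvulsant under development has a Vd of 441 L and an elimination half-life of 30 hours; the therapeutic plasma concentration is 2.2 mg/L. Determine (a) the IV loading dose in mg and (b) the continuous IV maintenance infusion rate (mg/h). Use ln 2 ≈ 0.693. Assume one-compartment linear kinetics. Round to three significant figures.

LD = Vd × C = 441.0 × 2.2 = 970.2 mg
CL = 0.693 × Vd / t½ = 0.693 × 441.0 / 30 = 10.19 L/h
Infusion rate = CL × Css = 10.19 × 2.2 = 22.42 mg/h

(a) 970 mg; (b) 22.4 mg/h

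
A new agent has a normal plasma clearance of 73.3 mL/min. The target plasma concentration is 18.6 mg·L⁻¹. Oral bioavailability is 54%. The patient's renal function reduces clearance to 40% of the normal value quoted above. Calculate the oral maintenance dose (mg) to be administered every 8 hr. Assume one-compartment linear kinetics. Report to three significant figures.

CL = 73.3 mL/min × 60/1000 = 4.398 L/h
Patient clearance = 0.4 × 4.398 = 1.759 L/h
D = CL × Css × τ / F = 1.759 × 18.6 × 8 / 0.54 = 484.7 mg

485 mg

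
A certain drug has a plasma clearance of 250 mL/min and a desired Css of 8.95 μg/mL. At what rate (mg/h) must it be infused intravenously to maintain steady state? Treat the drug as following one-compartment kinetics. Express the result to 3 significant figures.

134 mg/h

Convert clearance: 250 mL/min × 60 min/h ÷ 1000 mL/L = 15.00 L/h
Rate = CL × Css = 15.00 × 8.95 = 134.3 mg/h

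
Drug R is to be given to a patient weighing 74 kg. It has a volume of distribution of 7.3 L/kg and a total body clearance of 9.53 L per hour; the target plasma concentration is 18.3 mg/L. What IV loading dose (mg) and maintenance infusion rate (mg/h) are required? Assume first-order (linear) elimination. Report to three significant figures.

(a) 9890 mg; (b) 174 mg/h

Vd(total) = 74 kg × 7.3 L/kg = 540.2 L
LD = Vd · C_target = 540.2 × 18.3 = 9886 mg
Infusion rate = 9.530 L/h × 18.3 mg/L = 174.4 mg/h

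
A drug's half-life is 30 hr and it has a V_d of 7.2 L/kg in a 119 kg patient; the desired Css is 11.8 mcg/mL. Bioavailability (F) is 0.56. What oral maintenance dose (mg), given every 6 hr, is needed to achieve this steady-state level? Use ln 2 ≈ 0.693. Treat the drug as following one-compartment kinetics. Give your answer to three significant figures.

2500 mg

Vd(total) = 119 kg × 7.2 L/kg = 856.8 L
CL = 0.693 × Vd / t½ = 0.693 × 856.8 / 30 = 19.79 L/h
D = CL × Css × τ / F = 19.79 × 11.8 × 6 / 0.56 = 2502 mg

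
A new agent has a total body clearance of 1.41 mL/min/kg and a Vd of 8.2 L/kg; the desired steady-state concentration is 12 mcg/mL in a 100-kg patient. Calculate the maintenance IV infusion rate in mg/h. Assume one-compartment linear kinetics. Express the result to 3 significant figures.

102 mg/h

CL = 1.41 mL/min/kg × 100 kg = 141.0 mL/min = 141.0 × 60/1000 = 8.460 L/h
At steady state, infusion rate equals elimination rate: rate in = CL × Css.
R₀ = 8.460 × 12 = 101.5 mg/h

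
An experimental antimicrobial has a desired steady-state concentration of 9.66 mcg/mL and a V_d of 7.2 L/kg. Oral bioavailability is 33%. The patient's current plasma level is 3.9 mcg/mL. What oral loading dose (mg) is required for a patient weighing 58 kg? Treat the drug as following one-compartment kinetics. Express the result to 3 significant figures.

7290 mg

Total Vd = 7.2 × 58 = 417.6 L
The loading dose fills Vd to the target concentration.
Concentration deficit ΔC = 9.66 − 3.9 = 5.760 mg/L
LD = Vd × ΔC / F = 417.6 × 5.760 / 0.33 = 7289 mg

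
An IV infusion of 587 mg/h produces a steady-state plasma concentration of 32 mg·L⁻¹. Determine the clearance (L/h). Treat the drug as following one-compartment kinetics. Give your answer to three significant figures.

At steady state, infusion rate = CL × Css, so CL = rate / Css.
CL = 587 / 32 = 18.34 L/h

18.3 L/h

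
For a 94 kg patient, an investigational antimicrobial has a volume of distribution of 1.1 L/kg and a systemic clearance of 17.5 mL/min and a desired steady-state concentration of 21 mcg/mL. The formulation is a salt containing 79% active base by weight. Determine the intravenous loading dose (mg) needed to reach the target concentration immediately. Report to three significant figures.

Vd = 1.1 L/kg × 94 kg = 103.4 L
Loading dose depends on Vd (not clearance): it fills the distribution volume.
LD = Vd × C / S = 103.4 × 21.00 / 0.79 = 2749 mg

2750 mg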